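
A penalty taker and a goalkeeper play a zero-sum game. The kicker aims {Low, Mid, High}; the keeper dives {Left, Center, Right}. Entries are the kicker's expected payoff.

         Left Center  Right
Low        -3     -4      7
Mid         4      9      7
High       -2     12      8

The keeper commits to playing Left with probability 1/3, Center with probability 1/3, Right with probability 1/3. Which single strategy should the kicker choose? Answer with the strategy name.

Expected payoff of Low: (1/3)·(-3) + (1/3)·(-4) + (1/3)·7 = 0.
Expected payoff of Mid: (1/3)·4 + (1/3)·9 + (1/3)·7 = 20/3.
Expected payoff of High: (1/3)·(-2) + (1/3)·12 + (1/3)·8 = 6.
The largest is 20/3, so the kicker's best response is Mid.

Mid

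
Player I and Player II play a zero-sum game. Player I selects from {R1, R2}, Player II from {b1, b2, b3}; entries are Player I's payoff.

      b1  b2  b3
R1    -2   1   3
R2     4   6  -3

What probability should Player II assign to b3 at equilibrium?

1/2

Row minima: R1 → -2, R2 → -3; maximin = -2.
Column maxima: b1 → 4, b2 → 6, b3 → 3; minimax = 3.
-2 ≠ 3, so there is no saddle point; optimal play is mixed.
b2 is strictly dominated by b1 (it gives Player I strictly more in every row), so Player II never plays it.
On the remaining 2×2 (R1, R2 vs b1, b3):
Let Player I play R1 with probability p. Expected payoff against b1: (-2)p + 4(1−p) = −6p + 4; against b3: 3p + (-3)(1−p) = 6p − 3.
Setting these equal: −6p + 4 = 6p − 3 ⇒ −12p = -7 ⇒ p = 7/12, and the value is (-6)·(7/12) + 4 = 1/2.
For Player II: with q = P(b1), equating R1's and R2's payoffs gives −5q + 3 = 7q − 3 ⇒ q = 1/2.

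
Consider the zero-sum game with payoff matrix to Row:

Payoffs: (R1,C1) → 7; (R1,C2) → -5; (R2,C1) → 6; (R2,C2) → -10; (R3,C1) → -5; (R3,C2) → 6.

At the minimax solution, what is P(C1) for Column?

11/23

Row minima: R1 → -5, R2 → -10, R3 → -5; maximin = -5.
Column maxima: C1 → 7, C2 → 6; minimax = 6.
-5 ≠ 6, so there is no saddle point; optimal play is mixed.
R2 is strictly dominated by R1, so Row never plays it.
On the remaining 2×2 (R1, R3 vs C1, C2):
Let Row play R1 with probability p. Expected payoff against C1: 7p + (-5)(1−p) = 12p − 5; against C2: (-5)p + 6(1−p) = −11p + 6.
Setting these equal: 12p − 5 = −11p + 6 ⇒ 23p = 11 ⇒ p = 11/23, and the value is (12)·(11/23) − 5 = 17/23.
For Column: with q = P(C1), equating R1's and R3's payoffs gives 12q − 5 = −11q + 6 ⇒ q = 11/23.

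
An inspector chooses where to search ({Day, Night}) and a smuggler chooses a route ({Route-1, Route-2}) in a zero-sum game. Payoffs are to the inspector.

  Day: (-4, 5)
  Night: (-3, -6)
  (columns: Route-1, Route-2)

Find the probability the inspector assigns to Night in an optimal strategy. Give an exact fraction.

Row minima: Day → -4, Night → -6; maximin = -4.
Column maxima: Route-1 → -3, Route-2 → 5; minimax = -3.
-4 ≠ -3, so there is no saddle point; optimal play is mixed.
Let the inspector play Day with probability p. Expected payoff against Route-1: (-4)p + (-3)(1−p) = −p − 3; against Route-2: 5p + (-6)(1−p) = 11p − 6.
Setting these equal: −p − 3 = 11p − 6 ⇒ −12p = -3 ⇒ p = 1/4, and the value is (-1)·(1/4) − 3 = -13/4.
For the smuggler: with q = P(Route-1), equating Day's and Night's payoffs gives −9q + 5 = 3q − 6 ⇒ q = 11/12.

3/4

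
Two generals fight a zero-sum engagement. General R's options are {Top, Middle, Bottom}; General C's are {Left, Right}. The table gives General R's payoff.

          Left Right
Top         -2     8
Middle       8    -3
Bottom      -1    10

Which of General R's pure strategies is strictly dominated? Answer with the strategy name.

Top

Bottom gives a strictly higher payoff than Top against every column: -1 > -2, 10 > 8.
So Top is strictly dominated and General R never plays it.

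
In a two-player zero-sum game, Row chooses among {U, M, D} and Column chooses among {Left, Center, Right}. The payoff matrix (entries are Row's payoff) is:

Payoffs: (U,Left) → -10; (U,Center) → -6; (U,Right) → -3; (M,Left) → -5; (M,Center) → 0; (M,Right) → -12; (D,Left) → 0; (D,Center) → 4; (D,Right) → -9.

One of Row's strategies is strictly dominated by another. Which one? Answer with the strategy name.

M

D gives a strictly higher payoff than M against every column: 0 > -5, 4 > 0, -9 > -12.
So M is strictly dominated and Row never plays it.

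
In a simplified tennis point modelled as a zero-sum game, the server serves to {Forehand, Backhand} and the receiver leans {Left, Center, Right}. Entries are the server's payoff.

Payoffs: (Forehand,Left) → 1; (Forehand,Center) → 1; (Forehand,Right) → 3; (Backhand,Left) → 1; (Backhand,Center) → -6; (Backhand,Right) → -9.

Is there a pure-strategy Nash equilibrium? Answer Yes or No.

Yes

Row minima: Forehand → 1, Backhand → -9; maximin = 1.
Column maxima: Left → 1, Center → 1, Right → 3; minimax = 1.
maximin = minimax = 1, so a saddle point exists.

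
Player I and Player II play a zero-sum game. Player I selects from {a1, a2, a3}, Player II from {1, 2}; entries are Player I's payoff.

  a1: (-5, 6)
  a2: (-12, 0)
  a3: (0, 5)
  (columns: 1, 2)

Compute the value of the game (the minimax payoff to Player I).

0

Row minima: a1 → -5, a2 → -12, a3 → 0; maximin = 0.
Column maxima: 1 → 0, 2 → 6; minimax = 0.
Since maximin = minimax = 0, there is a saddle point and the value is 0.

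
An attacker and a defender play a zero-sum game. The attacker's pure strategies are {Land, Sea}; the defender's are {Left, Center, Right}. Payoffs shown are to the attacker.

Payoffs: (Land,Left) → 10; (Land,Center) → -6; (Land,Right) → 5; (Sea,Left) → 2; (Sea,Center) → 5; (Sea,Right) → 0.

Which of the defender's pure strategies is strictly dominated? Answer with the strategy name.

Right holds the attacker's payoff strictly below Left in every row: 5 < 10, 0 < 2.
So Left is strictly dominated for the defender.

Left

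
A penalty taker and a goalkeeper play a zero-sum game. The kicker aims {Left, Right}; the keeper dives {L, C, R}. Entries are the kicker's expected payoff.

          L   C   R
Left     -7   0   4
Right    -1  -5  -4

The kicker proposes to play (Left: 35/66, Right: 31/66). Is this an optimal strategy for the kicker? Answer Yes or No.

No

Against L this mix gives (35/66)·(-7) + (31/66)·(-1) = -46/11.
Against C this mix gives (35/66)·0 + (31/66)·(-5) = -155/66.
Against R this mix gives (35/66)·4 + (31/66)·(-4) = 8/33.
The keeper will play L, holding the kicker to -46/11. Shifting weight toward the row that does better against L would raise this floor (the equalizing mix achieves -35/11 against both L and C), so the proposed strategy is not optimal.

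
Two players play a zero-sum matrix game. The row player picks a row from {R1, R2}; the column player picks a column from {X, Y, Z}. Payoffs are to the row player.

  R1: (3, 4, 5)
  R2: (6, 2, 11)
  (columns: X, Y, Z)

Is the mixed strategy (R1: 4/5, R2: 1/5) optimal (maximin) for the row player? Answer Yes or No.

Against X this mix gives (4/5)·3 + (1/5)·6 = 18/5.
Against Y this mix gives (4/5)·4 + (1/5)·2 = 18/5.
Against Z this mix gives (4/5)·5 + (1/5)·11 = 31/5.
All of the column player's active replies (X, Y) yield 18/5, and no column does worse for the row player. The mix makes the column player indifferent and guarantees 18/5, so it is optimal.

Yes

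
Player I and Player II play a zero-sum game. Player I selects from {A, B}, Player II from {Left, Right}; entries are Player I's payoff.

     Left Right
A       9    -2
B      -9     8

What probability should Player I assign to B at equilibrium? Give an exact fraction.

11/28

Row minima: A → -2, B → -9; maximin = -2.
Column maxima: Left → 9, Right → 8; minimax = 8.
-2 ≠ 8, so there is no saddle point; optimal play is mixed.
Let Player I play A with probability p. Expected payoff against Left: 9p + (-9)(1−p) = 18p − 9; against Right: (-2)p + 8(1−p) = −10p + 8.
Setting these equal: 18p − 9 = −10p + 8 ⇒ 28p = 17 ⇒ p = 17/28, and the value is (18)·(17/28) − 9 = 27/14.
For Player II: with q = P(Left), equating A's and B's payoffs gives 11q − 2 = −17q + 8 ⇒ q = 5/14.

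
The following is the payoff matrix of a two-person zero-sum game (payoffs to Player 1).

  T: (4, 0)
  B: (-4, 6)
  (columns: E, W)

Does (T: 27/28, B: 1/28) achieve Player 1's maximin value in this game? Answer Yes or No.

No

Against E this mix gives (27/28)·4 + (1/28)·(-4) = 26/7.
Against W this mix gives (27/28)·0 + (1/28)·6 = 3/14.
Player 2 will play W, holding Player 1 to 3/14. Shifting weight toward the row that does better against W would raise this floor (the equalizing mix achieves 12/7 against both W and E), so the proposed strategy is not optimal.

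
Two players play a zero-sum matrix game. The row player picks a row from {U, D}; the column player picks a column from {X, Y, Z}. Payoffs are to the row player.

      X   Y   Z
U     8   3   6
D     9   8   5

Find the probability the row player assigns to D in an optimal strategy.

1/2

Row minima: U → 3, D → 5; maximin = 5.
Column maxima: X → 9, Y → 8, Z → 6; minimax = 6.
5 ≠ 6, so there is no saddle point; optimal play is mixed.
X is strictly dominated by Y (it gives the row player strictly more in every row), so the column player never plays it.
On the remaining 2×2 (U, D vs Y, Z):
Let the row player play U with probability p. Expected payoff against Y: 3p + 8(1−p) = −5p + 8; against Z: 6p + 5(1−p) = p + 5.
Setting these equal: −5p + 8 = p + 5 ⇒ −6p = -3 ⇒ p = 1/2, and the value is (-5)·(1/2) + 8 = 11/2.
For the column player: with q = P(Y), equating U's and D's payoffs gives −3q + 6 = 3q + 5 ⇒ q = 1/6.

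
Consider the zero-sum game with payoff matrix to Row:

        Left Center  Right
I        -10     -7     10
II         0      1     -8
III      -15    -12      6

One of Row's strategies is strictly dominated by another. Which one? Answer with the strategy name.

III

I gives a strictly higher payoff than III against every column: -10 > -15, -7 > -12, 10 > 6.
So III is strictly dominated and Row never plays it.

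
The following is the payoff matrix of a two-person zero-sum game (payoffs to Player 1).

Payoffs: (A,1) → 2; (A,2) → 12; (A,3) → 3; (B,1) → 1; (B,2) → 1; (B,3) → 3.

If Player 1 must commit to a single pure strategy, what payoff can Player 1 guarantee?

2

Row minima: A → 2, B → 1.
The best of these is 2.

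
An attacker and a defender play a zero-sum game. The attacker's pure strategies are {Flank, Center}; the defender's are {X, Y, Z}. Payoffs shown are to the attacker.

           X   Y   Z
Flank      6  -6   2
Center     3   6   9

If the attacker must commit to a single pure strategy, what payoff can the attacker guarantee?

Row minima: Flank → -6, Center → 3.
The best of these is 3.

3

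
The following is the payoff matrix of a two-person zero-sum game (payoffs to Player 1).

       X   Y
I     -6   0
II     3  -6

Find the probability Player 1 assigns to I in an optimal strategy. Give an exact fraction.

3/5

Row minima: I → -6, II → -6; maximin = -6.
Column maxima: X → 3, Y → 0; minimax = 0.
-6 ≠ 0, so there is no saddle point; optimal play is mixed.
Let Player 1 play I with probability p. Expected payoff against X: (-6)p + 3(1−p) = −9p + 3; against Y: 0p + (-6)(1−p) = 6p − 6.
Setting these equal: −9p + 3 = 6p − 6 ⇒ −15p = -9 ⇒ p = 3/5, and the value is (-9)·(3/5) + 3 = -12/5.
For Player 2: with q = P(X), equating I's and II's payoffs gives −6q = 9q − 6 ⇒ q = 2/5.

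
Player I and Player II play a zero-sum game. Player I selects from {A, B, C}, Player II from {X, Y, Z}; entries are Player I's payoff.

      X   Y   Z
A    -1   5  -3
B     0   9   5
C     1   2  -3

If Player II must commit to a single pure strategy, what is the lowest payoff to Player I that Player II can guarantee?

Column maxima: X → 1, Y → 9, Z → 5.
The smallest of these is 1.

1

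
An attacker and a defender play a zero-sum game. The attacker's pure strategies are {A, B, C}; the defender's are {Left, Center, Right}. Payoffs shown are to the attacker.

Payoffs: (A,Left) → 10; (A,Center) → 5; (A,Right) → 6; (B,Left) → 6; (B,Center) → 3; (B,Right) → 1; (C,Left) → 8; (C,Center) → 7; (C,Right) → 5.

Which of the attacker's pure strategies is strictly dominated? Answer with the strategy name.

B

A gives a strictly higher payoff than B against every column: 10 > 6, 5 > 3, 6 > 1.
So B is strictly dominated and the attacker never plays it.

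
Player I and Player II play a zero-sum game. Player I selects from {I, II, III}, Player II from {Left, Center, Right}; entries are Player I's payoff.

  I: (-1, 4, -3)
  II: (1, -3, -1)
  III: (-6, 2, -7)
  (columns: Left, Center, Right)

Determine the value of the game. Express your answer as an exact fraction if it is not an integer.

-13/9

Row minima: I → -3, II → -3, III → -7; maximin = -3.
Column maxima: Left → 1, Center → 4, Right → -1; minimax = -1.
-3 ≠ -1, so there is no saddle point; optimal play is mixed.
III is strictly dominated by I, so Player I never plays it.
Left is strictly dominated by Right (it gives Player I strictly more in every row), so Player II never plays it.
On the remaining 2×2 (I, II vs Center, Right):
Let Player I play I with probability p. Expected payoff against Center: 4p + (-3)(1−p) = 7p − 3; against Right: (-3)p + (-1)(1−p) = −2p − 1.
Setting these equal: 7p − 3 = −2p − 1 ⇒ 9p = 2 ⇒ p = 2/9, and the value is (7)·(2/9) − 3 = -13/9.
For Player II: with q = P(Center), equating I's and II's payoffs gives 7q − 3 = −2q − 1 ⇒ q = 2/9.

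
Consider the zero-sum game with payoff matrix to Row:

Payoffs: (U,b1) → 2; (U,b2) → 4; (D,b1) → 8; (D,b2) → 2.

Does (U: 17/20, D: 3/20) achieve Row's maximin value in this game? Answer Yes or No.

Against b1 this mix gives (17/20)·2 + (3/20)·8 = 29/10.
Against b2 this mix gives (17/20)·4 + (3/20)·2 = 37/10.
Column will play b1, holding Row to 29/10. Shifting weight toward the row that does better against b1 would raise this floor (the equalizing mix achieves 7/2 against both b1 and b2), so the proposed strategy is not optimal.

No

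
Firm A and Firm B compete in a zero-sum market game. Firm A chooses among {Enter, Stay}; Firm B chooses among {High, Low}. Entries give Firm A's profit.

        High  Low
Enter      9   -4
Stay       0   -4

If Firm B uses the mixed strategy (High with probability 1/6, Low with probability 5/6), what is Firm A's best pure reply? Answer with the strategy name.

Expected payoff of Enter: (1/6)·9 + (5/6)·(-4) = -11/6.
Expected payoff of Stay: (1/6)·0 + (5/6)·(-4) = -10/3.
The largest is -11/6, so Firm A's best response is Enter.

Enter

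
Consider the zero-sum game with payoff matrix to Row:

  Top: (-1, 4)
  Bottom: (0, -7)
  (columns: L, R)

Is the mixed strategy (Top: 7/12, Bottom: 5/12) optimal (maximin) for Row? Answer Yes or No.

Against L this mix gives (7/12)·(-1) + (5/12)·0 = -7/12.
Against R this mix gives (7/12)·4 + (5/12)·(-7) = -7/12.
All of Column's active replies (L, R) yield -7/12, and no column does worse for Row. The mix makes Column indifferent and guarantees -7/12, so it is optimal.

Yes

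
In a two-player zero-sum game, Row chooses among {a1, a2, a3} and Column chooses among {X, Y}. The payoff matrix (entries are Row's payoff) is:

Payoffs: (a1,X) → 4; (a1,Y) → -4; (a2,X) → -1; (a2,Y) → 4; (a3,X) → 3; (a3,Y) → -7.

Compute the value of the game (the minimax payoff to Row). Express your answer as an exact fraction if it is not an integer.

Row minima: a1 → -4, a2 → -1, a3 → -7; maximin = -1.
Column maxima: X → 4, Y → 4; minimax = 4.
-1 ≠ 4, so there is no saddle point; optimal play is mixed.
a3 is strictly dominated by a1, so Row never plays it.
On the remaining 2×2 (a1, a2 vs X, Y):
Let Row play a1 with probability p. Expected payoff against X: 4p + (-1)(1−p) = 5p − 1; against Y: (-4)p + 4(1−p) = −8p + 4.
Setting these equal: 5p − 1 = −8p + 4 ⇒ 13p = 5 ⇒ p = 5/13, and the value is (5)·(5/13) − 1 = 12/13.
For Column: with q = P(X), equating a1's and a2's payoffs gives 8q − 4 = −5q + 4 ⇒ q = 8/13.

12/13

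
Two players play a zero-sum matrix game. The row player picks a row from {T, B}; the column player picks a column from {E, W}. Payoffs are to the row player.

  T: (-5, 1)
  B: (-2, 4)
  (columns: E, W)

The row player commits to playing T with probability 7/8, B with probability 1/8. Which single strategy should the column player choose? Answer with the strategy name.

If the column player plays E, the row player's expected payoff is (7/8)·(-5) + (1/8)·(-2) = -37/8.
If the column player plays W, the row player's expected payoff is (7/8)·1 + (1/8)·4 = 11/8.
The column player minimizes the row player's payoff; the smallest is -37/8, so the best response is E.

E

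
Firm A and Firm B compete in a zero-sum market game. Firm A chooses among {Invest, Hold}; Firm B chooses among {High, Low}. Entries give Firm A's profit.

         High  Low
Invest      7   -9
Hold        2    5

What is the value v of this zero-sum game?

Row minima: Invest → -9, Hold → 2; maximin = 2.
Column maxima: High → 7, Low → 5; minimax = 5.
2 ≠ 5, so there is no saddle point; optimal play is mixed.
Let Firm A play Invest with probability p. Expected payoff against High: 7p + 2(1−p) = 5p + 2; against Low: (-9)p + 5(1−p) = −14p + 5.
Setting these equal: 5p + 2 = −14p + 5 ⇒ 19p = 3 ⇒ p = 3/19, and the value is (5)·(3/19) + 2 = 53/19.
For Firm B: with q = P(High), equating Invest's and Hold's payoffs gives 16q − 9 = −3q + 5 ⇒ q = 14/19.

53/19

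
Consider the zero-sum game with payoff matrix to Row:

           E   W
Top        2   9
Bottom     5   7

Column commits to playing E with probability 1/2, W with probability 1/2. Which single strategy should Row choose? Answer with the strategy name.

Expected payoff of Top: (1/2)·2 + (1/2)·9 = 11/2.
Expected payoff of Bottom: (1/2)·5 + (1/2)·7 = 6.
The largest is 6, so Row's best response is Bottom.

Bottom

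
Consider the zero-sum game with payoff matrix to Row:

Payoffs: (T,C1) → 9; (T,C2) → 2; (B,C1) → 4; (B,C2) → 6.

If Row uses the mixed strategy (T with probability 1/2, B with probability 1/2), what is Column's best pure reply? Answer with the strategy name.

C2

If Column plays C1, Row's expected payoff is (1/2)·9 + (1/2)·4 = 13/2.
If Column plays C2, Row's expected payoff is (1/2)·2 + (1/2)·6 = 4.
Column minimizes Row's payoff; the smallest is 4, so the best response is C2.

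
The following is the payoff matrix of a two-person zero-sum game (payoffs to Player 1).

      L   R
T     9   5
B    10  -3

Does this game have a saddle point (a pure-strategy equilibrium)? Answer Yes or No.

Row minima: T → 5, B → -3; maximin = 5.
Column maxima: L → 10, R → 5; minimax = 5.
maximin = minimax = 5, so a saddle point exists.

Yes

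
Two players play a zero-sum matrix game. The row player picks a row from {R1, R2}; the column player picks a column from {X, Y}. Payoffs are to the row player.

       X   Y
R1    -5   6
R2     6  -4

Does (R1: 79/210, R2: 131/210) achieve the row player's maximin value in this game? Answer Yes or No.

No

Against X this mix gives (79/210)·(-5) + (131/210)·6 = 391/210.
Against Y this mix gives (79/210)·6 + (131/210)·(-4) = -5/21.
The column player will play Y, holding the row player to -5/21. Shifting weight toward the row that does better against Y would raise this floor (the equalizing mix achieves 16/21 against both Y and X), so the proposed strategy is not optimal.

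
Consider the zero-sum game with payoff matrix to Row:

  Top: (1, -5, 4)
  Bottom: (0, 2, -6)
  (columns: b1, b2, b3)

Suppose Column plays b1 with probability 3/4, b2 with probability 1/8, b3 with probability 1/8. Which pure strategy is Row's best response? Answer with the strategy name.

Expected payoff of Top: (3/4)·1 + (1/8)·(-5) + (1/8)·4 = 5/8.
Expected payoff of Bottom: (3/4)·0 + (1/8)·2 + (1/8)·(-6) = -1/2.
The largest is 5/8, so Row's best response is Top.

Top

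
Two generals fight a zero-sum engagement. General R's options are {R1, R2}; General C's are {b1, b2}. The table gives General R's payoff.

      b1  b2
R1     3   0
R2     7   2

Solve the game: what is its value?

2

Row minima: R1 → 0, R2 → 2; maximin = 2.
Column maxima: b1 → 7, b2 → 2; minimax = 2.
Since maximin = minimax = 2, there is a saddle point and the value is 2.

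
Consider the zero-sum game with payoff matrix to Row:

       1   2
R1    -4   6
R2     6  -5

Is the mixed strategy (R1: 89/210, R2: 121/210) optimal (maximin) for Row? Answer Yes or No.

No

Against 1 this mix gives (89/210)·(-4) + (121/210)·6 = 37/21.
Against 2 this mix gives (89/210)·6 + (121/210)·(-5) = -71/210.
Column will play 2, holding Row to -71/210. Shifting weight toward the row that does better against 2 would raise this floor (the equalizing mix achieves 16/21 against both 2 and 1), so the proposed strategy is not optimal.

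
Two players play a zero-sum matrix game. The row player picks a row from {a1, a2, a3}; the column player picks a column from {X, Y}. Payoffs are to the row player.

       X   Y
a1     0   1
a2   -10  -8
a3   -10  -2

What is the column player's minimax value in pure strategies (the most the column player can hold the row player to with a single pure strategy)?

0

Column maxima: X → 0, Y → 1.
The smallest of these is 0.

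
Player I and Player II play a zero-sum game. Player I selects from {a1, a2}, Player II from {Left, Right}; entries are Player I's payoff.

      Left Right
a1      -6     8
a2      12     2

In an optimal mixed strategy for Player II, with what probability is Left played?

Row minima: a1 → -6, a2 → 2; maximin = 2.
Column maxima: Left → 12, Right → 8; minimax = 8.
2 ≠ 8, so there is no saddle point; optimal play is mixed.
Let Player I play a1 with probability p. Expected payoff against Left: (-6)p + 12(1−p) = −18p + 12; against Right: 8p + 2(1−p) = 6p + 2.
Setting these equal: −18p + 12 = 6p + 2 ⇒ −24p = -10 ⇒ p = 5/12, and the value is (-18)·(5/12) + 12 = 9/2.
For Player II: with q = P(Left), equating a1's and a2's payoffs gives −14q + 8 = 10q + 2 ⇒ q = 1/4.

1/4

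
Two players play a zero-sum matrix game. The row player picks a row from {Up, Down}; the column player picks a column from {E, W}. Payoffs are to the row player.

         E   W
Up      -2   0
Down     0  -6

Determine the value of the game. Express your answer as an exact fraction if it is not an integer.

-3/2

Row minima: Up → -2, Down → -6; maximin = -2.
Column maxima: E → 0, W → 0; minimax = 0.
-2 ≠ 0, so there is no saddle point; optimal play is mixed.
Let the row player play Up with probability p. Expected payoff against E: (-2)p + 0(1−p) = −2p; against W: 0p + (-6)(1−p) = 6p − 6.
Setting these equal: −2p = 6p − 6 ⇒ −8p = -6 ⇒ p = 3/4, and the value is (-2)·(3/4) = -3/2.
For the column player: with q = P(E), equating Up's and Down's payoffs gives −2q = 6q − 6 ⇒ q = 3/4.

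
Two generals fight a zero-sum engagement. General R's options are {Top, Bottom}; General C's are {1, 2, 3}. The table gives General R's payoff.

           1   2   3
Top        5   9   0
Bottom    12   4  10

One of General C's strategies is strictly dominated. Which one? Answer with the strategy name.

3 holds General R's payoff strictly below 1 in every row: 0 < 5, 10 < 12.
So 1 is strictly dominated for General C.

1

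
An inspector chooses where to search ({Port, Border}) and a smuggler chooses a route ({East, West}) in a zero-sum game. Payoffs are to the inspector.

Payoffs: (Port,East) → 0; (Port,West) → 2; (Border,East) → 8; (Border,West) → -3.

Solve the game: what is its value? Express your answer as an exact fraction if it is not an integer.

16/13

Row minima: Port → 0, Border → -3; maximin = 0.
Column maxima: East → 8, West → 2; minimax = 2.
0 ≠ 2, so there is no saddle point; optimal play is mixed.
Let the inspector play Port with probability p. Expected payoff against East: 0p + 8(1−p) = −8p + 8; against West: 2p + (-3)(1−p) = 5p − 3.
Setting these equal: −8p + 8 = 5p − 3 ⇒ −13p = -11 ⇒ p = 11/13, and the value is (-8)·(11/13) + 8 = 16/13.
For the smuggler: with q = P(East), equating Port's and Border's payoffs gives −2q + 2 = 11q − 3 ⇒ q = 5/13.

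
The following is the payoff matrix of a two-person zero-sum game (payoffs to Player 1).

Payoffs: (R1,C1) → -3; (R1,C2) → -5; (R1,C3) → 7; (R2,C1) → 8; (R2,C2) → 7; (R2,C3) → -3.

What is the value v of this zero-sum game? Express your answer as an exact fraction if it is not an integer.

17/11

Row minima: R1 → -5, R2 → -3; maximin = -3.
Column maxima: C1 → 8, C2 → 7, C3 → 7; minimax = 7.
-3 ≠ 7, so there is no saddle point; optimal play is mixed.
C1 is strictly dominated by C2 (it gives Player 1 strictly more in every row), so Player 2 never plays it.
On the remaining 2×2 (R1, R2 vs C2, C3):
Let Player 1 play R1 with probability p. Expected payoff against C2: (-5)p + 7(1−p) = −12p + 7; against C3: 7p + (-3)(1−p) = 10p − 3.
Setting these equal: −12p + 7 = 10p − 3 ⇒ −22p = -10 ⇒ p = 5/11, and the value is (-12)·(5/11) + 7 = 17/11.
For Player 2: with q = P(C2), equating R1's and R2's payoffs gives −12q + 7 = 10q − 3 ⇒ q = 5/11.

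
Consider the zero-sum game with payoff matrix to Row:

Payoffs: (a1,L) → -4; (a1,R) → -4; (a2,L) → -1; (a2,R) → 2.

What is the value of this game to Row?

-1

Row minima: a1 → -4, a2 → -1; maximin = -1.
Column maxima: L → -1, R → 2; minimax = -1.
Since maximin = minimax = -1, there is a saddle point and the value is -1.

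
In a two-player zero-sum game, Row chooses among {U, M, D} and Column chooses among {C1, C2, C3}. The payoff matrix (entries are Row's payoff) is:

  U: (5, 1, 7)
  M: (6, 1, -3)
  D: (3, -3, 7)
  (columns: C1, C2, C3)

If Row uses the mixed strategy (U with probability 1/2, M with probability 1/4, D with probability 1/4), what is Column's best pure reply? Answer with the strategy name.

C2

If Column plays C1, Row's expected payoff is (1/2)·5 + (1/4)·6 + (1/4)·3 = 19/4.
If Column plays C2, Row's expected payoff is (1/2)·1 + (1/4)·1 + (1/4)·(-3) = 0.
If Column plays C3, Row's expected payoff is (1/2)·7 + (1/4)·(-3) + (1/4)·7 = 9/2.
Column minimizes Row's payoff; the smallest is 0, so the best response is C2.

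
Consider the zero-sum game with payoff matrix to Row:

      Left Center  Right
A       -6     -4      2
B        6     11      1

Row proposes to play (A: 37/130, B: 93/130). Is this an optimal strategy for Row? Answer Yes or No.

No

Against Left this mix gives (37/130)·(-6) + (93/130)·6 = 168/65.
Against Center this mix gives (37/130)·(-4) + (93/130)·11 = 175/26.
Against Right this mix gives (37/130)·2 + (93/130)·1 = 167/130.
Column will play Right, holding Row to 167/130. Shifting weight toward the row that does better against Right would raise this floor (the equalizing mix achieves 18/13 against both Right and Left), so the proposed strategy is not optimal.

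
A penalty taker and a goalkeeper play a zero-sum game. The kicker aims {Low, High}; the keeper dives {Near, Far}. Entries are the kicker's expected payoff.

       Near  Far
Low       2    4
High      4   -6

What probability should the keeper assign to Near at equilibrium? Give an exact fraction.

5/6

Row minima: Low → 2, High → -6; maximin = 2.
Column maxima: Near → 4, Far → 4; minimax = 4.
2 ≠ 4, so there is no saddle point; optimal play is mixed.
Let the kicker play Low with probability p. Expected payoff against Near: 2p + 4(1−p) = −2p + 4; against Far: 4p + (-6)(1−p) = 10p − 6.
Setting these equal: −2p + 4 = 10p − 6 ⇒ −12p = -10 ⇒ p = 5/6, and the value is (-2)·(5/6) + 4 = 7/3.
For the keeper: with q = P(Near), equating Low's and High's payoffs gives −2q + 4 = 10q − 6 ⇒ q = 5/6.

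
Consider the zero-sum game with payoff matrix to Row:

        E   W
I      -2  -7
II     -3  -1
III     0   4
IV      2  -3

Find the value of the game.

Row minima: I → -7, II → -3, III → 0, IV → -3; maximin = 0.
Column maxima: E → 2, W → 4; minimax = 2.
0 ≠ 2, so there is no saddle point; optimal play is mixed.
I is strictly dominated by III, so Row never plays it.
II is strictly dominated by III, so Row never plays it.
On the remaining 2×2 (III, IV vs E, W):
Let Row play III with probability p. Expected payoff against E: 0p + 2(1−p) = −2p + 2; against W: 4p + (-3)(1−p) = 7p − 3.
Setting these equal: −2p + 2 = 7p − 3 ⇒ −9p = -5 ⇒ p = 5/9, and the value is (-2)·(5/9) + 2 = 8/9.
For Column: with q = P(E), equating III's and IV's payoffs gives −4q + 4 = 5q − 3 ⇒ q = 7/9.

8/9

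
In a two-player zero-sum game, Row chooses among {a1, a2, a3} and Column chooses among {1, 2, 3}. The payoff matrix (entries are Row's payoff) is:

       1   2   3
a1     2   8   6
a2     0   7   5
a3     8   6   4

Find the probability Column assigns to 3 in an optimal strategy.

3/4

Row minima: a1 → 2, a2 → 0, a3 → 4; maximin = 4.
Column maxima: 1 → 8, 2 → 8, 3 → 6; minimax = 6.
4 ≠ 6, so there is no saddle point; optimal play is mixed.
a2 is strictly dominated by a1, so Row never plays it.
2 is strictly dominated by 3 (it gives Row strictly more in every row), so Column never plays it.
On the remaining 2×2 (a1, a3 vs 1, 3):
Let Row play a1 with probability p. Expected payoff against 1: 2p + 8(1−p) = −6p + 8; against 3: 6p + 4(1−p) = 2p + 4.
Setting these equal: −6p + 8 = 2p + 4 ⇒ −8p = -4 ⇒ p = 1/2, and the value is (-6)·(1/2) + 8 = 5.
For Column: with q = P(1), equating a1's and a3's payoffs gives −4q + 6 = 4q + 4 ⇒ q = 1/4.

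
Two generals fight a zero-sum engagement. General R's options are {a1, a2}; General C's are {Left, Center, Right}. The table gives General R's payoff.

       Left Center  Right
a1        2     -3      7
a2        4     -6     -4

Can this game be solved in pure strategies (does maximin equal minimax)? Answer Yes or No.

Yes

Row minima: a1 → -3, a2 → -6; maximin = -3.
Column maxima: Left → 4, Center → -3, Right → 7; minimax = -3.
maximin = minimax = -3, so a saddle point exists.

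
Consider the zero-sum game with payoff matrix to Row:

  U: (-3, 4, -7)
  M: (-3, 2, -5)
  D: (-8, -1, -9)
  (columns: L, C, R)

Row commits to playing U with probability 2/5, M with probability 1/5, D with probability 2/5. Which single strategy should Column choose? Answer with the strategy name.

R

If Column plays L, Row's expected payoff is (2/5)·(-3) + (1/5)·(-3) + (2/5)·(-8) = -5.
If Column plays C, Row's expected payoff is (2/5)·4 + (1/5)·2 + (2/5)·(-1) = 8/5.
If Column plays R, Row's expected payoff is (2/5)·(-7) + (1/5)·(-5) + (2/5)·(-9) = -37/5.
Column minimizes Row's payoff; the smallest is -37/5, so the best response is R.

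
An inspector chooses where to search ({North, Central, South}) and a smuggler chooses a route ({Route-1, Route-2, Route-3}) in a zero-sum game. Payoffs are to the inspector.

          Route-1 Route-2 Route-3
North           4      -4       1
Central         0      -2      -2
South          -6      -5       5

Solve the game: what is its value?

Row minima: North → -4, Central → -2, South → -6; maximin = -2.
Column maxima: Route-1 → 4, Route-2 → -2, Route-3 → 5; minimax = -2.
Since maximin = minimax = -2, there is a saddle point and the value is -2.

-2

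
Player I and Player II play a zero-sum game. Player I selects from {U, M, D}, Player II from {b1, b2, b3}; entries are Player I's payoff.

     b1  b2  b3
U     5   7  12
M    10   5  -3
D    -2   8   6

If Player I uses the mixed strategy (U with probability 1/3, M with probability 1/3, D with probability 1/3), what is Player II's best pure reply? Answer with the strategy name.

If Player II plays b1, Player I's expected payoff is (1/3)·5 + (1/3)·10 + (1/3)·(-2) = 13/3.
If Player II plays b2, Player I's expected payoff is (1/3)·7 + (1/3)·5 + (1/3)·8 = 20/3.
If Player II plays b3, Player I's expected payoff is (1/3)·12 + (1/3)·(-3) + (1/3)·6 = 5.
Player II minimizes Player I's payoff; the smallest is 13/3, so the best response is b1.

b1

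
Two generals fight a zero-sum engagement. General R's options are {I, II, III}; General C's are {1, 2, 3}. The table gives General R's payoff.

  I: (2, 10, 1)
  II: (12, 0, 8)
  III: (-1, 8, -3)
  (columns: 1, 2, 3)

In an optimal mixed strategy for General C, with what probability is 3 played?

10/17

Row minima: I → 1, II → 0, III → -3; maximin = 1.
Column maxima: 1 → 12, 2 → 10, 3 → 8; minimax = 8.
1 ≠ 8, so there is no saddle point; optimal play is mixed.
III is strictly dominated by I, so General R never plays it.
1 is strictly dominated by 3 (it gives General R strictly more in every row), so General C never plays it.
On the remaining 2×2 (I, II vs 2, 3):
Let General R play I with probability p. Expected payoff against 2: 10p + 0(1−p) = 10p; against 3: 1p + 8(1−p) = −7p + 8.
Setting these equal: 10p = −7p + 8 ⇒ 17p = 8 ⇒ p = 8/17, and the value is (10)·(8/17) = 80/17.
For General C: with q = P(2), equating I's and II's payoffs gives 9q + 1 = −8q + 8 ⇒ q = 7/17.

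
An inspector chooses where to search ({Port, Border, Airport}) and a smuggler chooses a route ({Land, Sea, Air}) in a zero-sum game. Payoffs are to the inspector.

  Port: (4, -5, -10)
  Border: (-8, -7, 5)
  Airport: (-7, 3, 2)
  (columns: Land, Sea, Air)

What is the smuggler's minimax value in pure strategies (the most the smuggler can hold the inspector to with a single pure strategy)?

3

Column maxima: Land → 4, Sea → 3, Air → 5.
The smallest of these is 3.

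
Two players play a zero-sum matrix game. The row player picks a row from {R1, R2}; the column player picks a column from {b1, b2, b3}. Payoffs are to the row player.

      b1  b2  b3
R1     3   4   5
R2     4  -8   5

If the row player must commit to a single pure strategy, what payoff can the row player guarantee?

Row minima: R1 → 3, R2 → -8.
The best of these is 3.

3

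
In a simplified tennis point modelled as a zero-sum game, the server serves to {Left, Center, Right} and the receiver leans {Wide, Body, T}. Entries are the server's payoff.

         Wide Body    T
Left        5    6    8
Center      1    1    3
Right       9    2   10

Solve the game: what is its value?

11/2

Row minima: Left → 5, Center → 1, Right → 2; maximin = 5.
Column maxima: Wide → 9, Body → 6, T → 10; minimax = 6.
5 ≠ 6, so there is no saddle point; optimal play is mixed.
Center is strictly dominated by Left, so the server never plays it.
T is strictly dominated by Wide (it gives the server strictly more in every row), so the receiver never plays it.
On the remaining 2×2 (Left, Right vs Wide, Body):
Let the server play Left with probability p. Expected payoff against Wide: 5p + 9(1−p) = −4p + 9; against Body: 6p + 2(1−p) = 4p + 2.
Setting these equal: −4p + 9 = 4p + 2 ⇒ −8p = -7 ⇒ p = 7/8, and the value is (-4)·(7/8) + 9 = 11/2.
For the receiver: with q = P(Wide), equating Left's and Right's payoffs gives −q + 6 = 7q + 2 ⇒ q = 1/2.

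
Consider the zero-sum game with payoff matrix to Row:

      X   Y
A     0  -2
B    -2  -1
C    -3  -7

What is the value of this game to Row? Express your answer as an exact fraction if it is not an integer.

Row minima: A → -2, B → -2, C → -7; maximin = -2.
Column maxima: X → 0, Y → -1; minimax = -1.
-2 ≠ -1, so there is no saddle point; optimal play is mixed.
C is strictly dominated by A, so Row never plays it.
On the remaining 2×2 (A, B vs X, Y):
Let Row play A with probability p. Expected payoff against X: 0p + (-2)(1−p) = 2p − 2; against Y: (-2)p + (-1)(1−p) = −p − 1.
Setting these equal: 2p − 2 = −p − 1 ⇒ 3p = 1 ⇒ p = 1/3, and the value is (2)·(1/3) − 2 = -4/3.
For Column: with q = P(X), equating A's and B's payoffs gives 2q − 2 = −q − 1 ⇒ q = 1/3.

-4/3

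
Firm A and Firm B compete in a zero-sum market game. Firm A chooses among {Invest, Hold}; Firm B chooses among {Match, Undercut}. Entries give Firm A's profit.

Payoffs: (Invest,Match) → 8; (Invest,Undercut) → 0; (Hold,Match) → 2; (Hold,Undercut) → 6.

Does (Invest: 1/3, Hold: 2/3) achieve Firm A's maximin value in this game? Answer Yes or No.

Against Match this mix gives (1/3)·8 + (2/3)·2 = 4.
Against Undercut this mix gives (1/3)·0 + (2/3)·6 = 4.
All of Firm B's active replies (Match, Undercut) yield 4, and no column does worse for Firm A. The mix makes Firm B indifferent and guarantees 4, so it is optimal.

Yes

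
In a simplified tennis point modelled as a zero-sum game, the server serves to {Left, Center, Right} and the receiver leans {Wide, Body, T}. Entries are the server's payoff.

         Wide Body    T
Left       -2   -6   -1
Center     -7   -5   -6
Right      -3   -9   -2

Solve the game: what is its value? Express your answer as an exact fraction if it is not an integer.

Row minima: Left → -6, Center → -7, Right → -9; maximin = -6.
Column maxima: Wide → -2, Body → -5, T → -1; minimax = -5.
-6 ≠ -5, so there is no saddle point; optimal play is mixed.
Right is strictly dominated by Left, so the server never plays it.
T is strictly dominated by Wide (it gives the server strictly more in every row), so the receiver never plays it.
On the remaining 2×2 (Left, Center vs Wide, Body):
Let the server play Left with probability p. Expected payoff against Wide: (-2)p + (-7)(1−p) = 5p − 7; against Body: (-6)p + (-5)(1−p) = −p − 5.
Setting these equal: 5p − 7 = −p − 5 ⇒ 6p = 2 ⇒ p = 1/3, and the value is (5)·(1/3) − 7 = -16/3.
For the receiver: with q = P(Wide), equating Left's and Center's payoffs gives 4q − 6 = −2q − 5 ⇒ q = 1/6.

-16/3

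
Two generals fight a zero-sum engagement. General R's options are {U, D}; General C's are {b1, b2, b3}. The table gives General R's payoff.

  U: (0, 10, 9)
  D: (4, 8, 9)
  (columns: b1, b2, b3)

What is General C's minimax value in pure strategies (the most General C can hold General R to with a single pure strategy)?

Column maxima: b1 → 4, b2 → 10, b3 → 9.
The smallest of these is 4.

4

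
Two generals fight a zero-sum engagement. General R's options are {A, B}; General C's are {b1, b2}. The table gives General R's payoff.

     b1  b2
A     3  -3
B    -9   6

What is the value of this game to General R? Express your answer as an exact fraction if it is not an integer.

-3/7

Row minima: A → -3, B → -9; maximin = -3.
Column maxima: b1 → 3, b2 → 6; minimax = 3.
-3 ≠ 3, so there is no saddle point; optimal play is mixed.
Let General R play A with probability p. Expected payoff against b1: 3p + (-9)(1−p) = 12p − 9; against b2: (-3)p + 6(1−p) = −9p + 6.
Setting these equal: 12p − 9 = −9p + 6 ⇒ 21p = 15 ⇒ p = 5/7, and the value is (12)·(5/7) − 9 = -3/7.
For General C: with q = P(b1), equating A's and B's payoffs gives 6q − 3 = −15q + 6 ⇒ q = 3/7.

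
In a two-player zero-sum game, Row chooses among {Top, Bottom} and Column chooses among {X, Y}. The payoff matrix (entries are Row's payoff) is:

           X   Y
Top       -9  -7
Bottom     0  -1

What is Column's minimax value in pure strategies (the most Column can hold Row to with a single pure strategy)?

-1

Column maxima: X → 0, Y → -1.
The smallest of these is -1.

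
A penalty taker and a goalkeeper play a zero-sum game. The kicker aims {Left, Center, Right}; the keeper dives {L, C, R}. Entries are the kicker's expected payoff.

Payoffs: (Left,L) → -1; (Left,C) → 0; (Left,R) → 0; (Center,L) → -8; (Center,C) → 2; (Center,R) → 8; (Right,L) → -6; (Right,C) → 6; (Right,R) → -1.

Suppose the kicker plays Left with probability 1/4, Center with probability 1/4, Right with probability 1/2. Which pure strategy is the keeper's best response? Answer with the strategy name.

If the keeper plays L, the kicker's expected payoff is (1/4)·(-1) + (1/4)·(-8) + (1/2)·(-6) = -21/4.
If the keeper plays C, the kicker's expected payoff is (1/4)·0 + (1/4)·2 + (1/2)·6 = 7/2.
If the keeper plays R, the kicker's expected payoff is (1/4)·0 + (1/4)·8 + (1/2)·(-1) = 3/2.
The keeper minimizes the kicker's payoff; the smallest is -21/4, so the best response is L.

L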